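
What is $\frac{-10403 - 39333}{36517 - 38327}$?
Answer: $\frac{24868}{905} \approx 27.478$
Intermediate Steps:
$\frac{-10403 - 39333}{36517 - 38327} = - \frac{49736}{-1810} = \left(-49736\right) \left(- \frac{1}{1810}\right) = \frac{24868}{905}$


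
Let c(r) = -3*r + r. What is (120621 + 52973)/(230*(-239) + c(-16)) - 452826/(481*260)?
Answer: -895904239/132125890 ≈ -6.7807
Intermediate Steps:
c(r) = -2*r
(120621 + 52973)/(230*(-239) + c(-16)) - 452826/(481*260) = (120621 + 52973)/(230*(-239) - 2*(-16)) - 452826/(481*260) = 173594/(-54970 + 32) - 452826/125060 = 173594/(-54938) - 452826*1/125060 = 173594*(-1/54938) - 226413/62530 = -86797/27469 - 226413/62530 = -895904239/132125890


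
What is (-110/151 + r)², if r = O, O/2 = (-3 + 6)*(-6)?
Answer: 30758116/22801 ≈ 1349.0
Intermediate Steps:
O = -36 (O = 2*((-3 + 6)*(-6)) = 2*(3*(-6)) = 2*(-18) = -36)
r = -36
(-110/151 + r)² = (-110/151 - 36)² = (-5546/151)² = 30758116/22801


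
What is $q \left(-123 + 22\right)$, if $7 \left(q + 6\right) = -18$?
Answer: $\frac{6060}{7} \approx 865.71$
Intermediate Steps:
$q = - \frac{60}{7}$ ($q = -6 + \frac{1}{7} \left(-18\right) = -6 - \frac{18}{7} = - \frac{60}{7} \approx -8.5714$)
$q \left(-123 + 22\right) = - \frac{60 \left(-123 + 22\right)}{7} = \left(- \frac{60}{7}\right) \left(-101\right) = \frac{6060}{7}$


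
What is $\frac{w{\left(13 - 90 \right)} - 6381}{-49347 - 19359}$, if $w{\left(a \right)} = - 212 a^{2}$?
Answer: $\frac{1263329}{68706} \approx 18.387$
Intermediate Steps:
$\frac{w{\left(13 - 90 \right)} - 6381}{-49347 - 19359} = \frac{- 212 \left(13 - 90\right)^{2} - 6381}{-49347 - 19359} = \frac{- 212 \left(13 - 90\right)^{2} - 6381}{-68706} = \left(- 212 \left(-77\right)^{2} - 6381\right) \left(- \frac{1}{68706}\right) = \left(\left(-212\right) 5929 - 6381\right) \left(- \frac{1}{68706}\right) = \left(-1256948 - 6381\right) \left(- \frac{1}{68706}\right) = \left(-1263329\right) \left(- \frac{1}{68706}\right) = \frac{1263329}{68706}$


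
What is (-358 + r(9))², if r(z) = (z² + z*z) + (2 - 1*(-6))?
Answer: 35344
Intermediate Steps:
r(z) = 8 + 2*z² (r(z) = (z² + z²) + (2 + 6) = 2*z² + 8 = 8 + 2*z²)
(-358 + r(9))² = (-358 + (8 + 2*9²))² = (-358 + (8 + 2*81))² = (-358 + (8 + 162))² = (-358 + 170)² = (-188)² = 35344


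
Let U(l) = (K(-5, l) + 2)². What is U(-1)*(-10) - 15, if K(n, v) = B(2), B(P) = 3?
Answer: -265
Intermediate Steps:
K(n, v) = 3
U(l) = 25 (U(l) = (3 + 2)² = 5² = 25)
U(-1)*(-10) - 15 = 25*(-10) - 15 = -250 - 15 = -265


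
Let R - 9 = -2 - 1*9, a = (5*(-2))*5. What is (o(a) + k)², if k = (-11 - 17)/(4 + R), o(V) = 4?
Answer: 100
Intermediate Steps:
a = -50 (a = -10*5 = -50)
R = -2 (R = 9 + (-2 - 1*9) = 9 + (-2 - 9) = 9 - 11 = -2)
k = -14 (k = (-11 - 17)/(4 - 2) = -28/2 = -28*½ = -14)
(o(a) + k)² = (4 - 14)² = (-10)² = 100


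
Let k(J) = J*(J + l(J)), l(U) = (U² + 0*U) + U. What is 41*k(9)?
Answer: 36531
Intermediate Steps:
l(U) = U + U² (l(U) = (U² + 0) + U = U² + U = U + U²)
k(J) = J*(J + J*(1 + J))
41*k(9) = 41*(9²*(2 + 9)) = 41*(81*11) = 41*891 = 36531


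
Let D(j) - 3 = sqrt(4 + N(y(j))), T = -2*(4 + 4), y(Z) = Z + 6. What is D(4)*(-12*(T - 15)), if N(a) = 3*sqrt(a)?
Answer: 1116 + 372*sqrt(4 + 3*sqrt(10)) ≈ 2482.1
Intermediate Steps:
y(Z) = 6 + Z
T = -16 (T = -2*8 = -16)
D(j) = 3 + sqrt(4 + 3*sqrt(6 + j))
D(4)*(-12*(T - 15)) = (3 + sqrt(4 + 3*sqrt(6 + 4)))*(-12*(-16 - 15)) = (3 + sqrt(4 + 3*sqrt(10)))*(-12*(-31)) = (3 + sqrt(4 + 3*sqrt(10)))*372 = 1116 + 372*sqrt(4 + 3*sqrt(10))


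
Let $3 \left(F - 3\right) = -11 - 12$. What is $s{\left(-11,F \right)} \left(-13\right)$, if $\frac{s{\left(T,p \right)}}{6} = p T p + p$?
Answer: $\frac{57148}{3} \approx 19049.0$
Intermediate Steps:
$F = - \frac{14}{3}$ ($F = 3 + \frac{-11 - 12}{3} = 3 + \frac{1}{3} \left(-23\right) = 3 - \frac{23}{3} = - \frac{14}{3} \approx -4.6667$)
$s{\left(T,p \right)} = 6 p + 6 T p^{2}$ ($s{\left(T,p \right)} = 6 \left(p T p + p\right) = 6 \left(T p p + p\right) = 6 \left(T p^{2} + p\right) = 6 \left(p + T p^{2}\right) = 6 p + 6 T p^{2}$)
$s{\left(-11,F \right)} \left(-13\right) = 6 \left(- \frac{14}{3}\right) \left(1 - - \frac{154}{3}\right) \left(-13\right) = 6 \left(- \frac{14}{3}\right) \left(1 + \frac{154}{3}\right) \left(-13\right) = 6 \left(- \frac{14}{3}\right) \frac{157}{3} \left(-13\right) = \left(- \frac{4396}{3}\right) \left(-13\right) = \frac{57148}{3}$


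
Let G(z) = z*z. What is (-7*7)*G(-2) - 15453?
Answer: -15649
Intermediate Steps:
G(z) = z²
(-7*7)*G(-2) - 15453 = -7*7*(-2)² - 15453 = -49*4 - 15453 = -196 - 15453 = -15649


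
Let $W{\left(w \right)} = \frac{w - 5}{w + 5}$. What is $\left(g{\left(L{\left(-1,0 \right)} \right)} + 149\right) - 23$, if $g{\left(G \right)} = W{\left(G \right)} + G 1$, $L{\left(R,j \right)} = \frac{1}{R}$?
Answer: $\frac{247}{2} \approx 123.5$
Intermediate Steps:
$W{\left(w \right)} = \frac{-5 + w}{5 + w}$
$g{\left(G \right)} = G + \frac{-5 + G}{5 + G}$ ($g{\left(G \right)} = \frac{-5 + G}{5 + G} + G 1 = \frac{-5 + G}{5 + G} + G = G + \frac{-5 + G}{5 + G}$)
$\left(g{\left(L{\left(-1,0 \right)} \right)} + 149\right) - 23 = \left(\frac{-5 + \frac{1}{-1} + \frac{5 + \frac{1}{-1}}{-1}}{5 + \frac{1}{-1}} + 149\right) - 23 = \left(\frac{-5 - 1 - \left(5 - 1\right)}{5 - 1} + 149\right) - 23 = \left(\frac{-5 - 1 - 4}{4} + 149\right) - 23 = \left(\frac{1}{4} \left(-10\right) + 149\right) - 23 = \left(- \frac{5}{2} + 149\right) - 23 = \frac{293}{2} - 23 = \frac{247}{2}$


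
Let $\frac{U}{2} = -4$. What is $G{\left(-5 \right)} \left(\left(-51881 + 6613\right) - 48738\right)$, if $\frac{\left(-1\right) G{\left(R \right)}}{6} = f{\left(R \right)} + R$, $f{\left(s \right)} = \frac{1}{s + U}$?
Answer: $- \frac{37226376}{13} \approx -2.8636 \cdot 10^{6}$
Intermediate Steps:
$U = -8$ ($U = 2 \left(-4\right) = -8$)
$f{\left(s \right)} = \frac{1}{-8 + s}$ ($f{\left(s \right)} = \frac{1}{s - 8} = \frac{1}{-8 + s}$)
$G{\left(R \right)} = - 6 R - \frac{6}{-8 + R}$ ($G{\left(R \right)} = - 6 \left(\frac{1}{-8 + R} + R\right) = - 6 \left(R + \frac{1}{-8 + R}\right) = - 6 R - \frac{6}{-8 + R}$)
$G{\left(-5 \right)} \left(\left(-51881 + 6613\right) - 48738\right) = \frac{6 \left(-1 - - 5 \left(-8 - 5\right)\right)}{-8 - 5} \left(\left(-51881 + 6613\right) - 48738\right) = \frac{6 \left(-1 - \left(-5\right) \left(-13\right)\right)}{-13} \left(-45268 - 48738\right) = 6 \left(- \frac{1}{13}\right) \left(-1 - 65\right) \left(-94006\right) = 6 \left(- \frac{1}{13}\right) \left(-66\right) \left(-94006\right) = \frac{396}{13} \left(-94006\right) = - \frac{37226376}{13}$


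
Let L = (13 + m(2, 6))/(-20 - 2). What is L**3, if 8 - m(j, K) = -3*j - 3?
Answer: -3375/1331 ≈ -2.5357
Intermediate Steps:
m(j, K) = 11 + 3*j (m(j, K) = 8 - (-3*j - 3) = 8 - (-3 - 3*j) = 8 + (3 + 3*j) = 11 + 3*j)
L = -15/11 (L = (13 + (11 + 3*2))/(-20 - 2) = (13 + (11 + 6))/(-22) = (13 + 17)*(-1/22) = 30*(-1/22) = -15/11 ≈ -1.3636)
L**3 = (-15/11)**3 = -3375/1331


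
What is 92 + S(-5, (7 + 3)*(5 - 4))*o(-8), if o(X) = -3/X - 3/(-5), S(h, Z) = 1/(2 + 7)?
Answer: 11053/120 ≈ 92.108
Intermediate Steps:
S(h, Z) = ⅑ (S(h, Z) = 1/9 = ⅑)
o(X) = ⅗ - 3/X (o(X) = -3/X - 3*(-⅕) = -3/X + ⅗ = ⅗ - 3/X)
92 + S(-5, (7 + 3)*(5 - 4))*o(-8) = 92 + (⅗ - 3/(-8))/9 = 92 + (⅗ - 3*(-⅛))/9 = 92 + (⅗ + 3/8)/9 = 92 + (⅑)*(39/40) = 92 + 13/120 = 11053/120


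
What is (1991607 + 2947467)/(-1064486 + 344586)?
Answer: -2469537/359950 ≈ -6.8608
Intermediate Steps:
(1991607 + 2947467)/(-1064486 + 344586) = 4939074/(-719900) = 4939074*(-1/719900) = -2469537/359950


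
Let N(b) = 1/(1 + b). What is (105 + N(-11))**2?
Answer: 1100401/100 ≈ 11004.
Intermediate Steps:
(105 + N(-11))**2 = (105 + 1/(1 - 11))**2 = (105 + 1/(-10))**2 = (105 - 1/10)**2 = (1049/10)**2 = 1100401/100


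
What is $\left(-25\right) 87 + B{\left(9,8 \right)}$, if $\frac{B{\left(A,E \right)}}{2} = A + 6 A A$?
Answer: $-1185$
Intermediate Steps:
$B{\left(A,E \right)} = 2 A + 12 A^{2}$ ($B{\left(A,E \right)} = 2 \left(A + 6 A A\right) = 2 \left(A + 6 A^{2}\right) = 2 A + 12 A^{2}$)
$\left(-25\right) 87 + B{\left(9,8 \right)} = \left(-25\right) 87 + 2 \cdot 9 \left(1 + 6 \cdot 9\right) = -2175 + 2 \cdot 9 \left(1 + 54\right) = -2175 + 2 \cdot 9 \cdot 55 = -2175 + 990 = -1185$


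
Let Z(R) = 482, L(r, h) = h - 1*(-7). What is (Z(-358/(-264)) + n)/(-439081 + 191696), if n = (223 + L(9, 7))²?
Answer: -56651/247385 ≈ -0.22900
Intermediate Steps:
L(r, h) = 7 + h (L(r, h) = h + 7 = 7 + h)
n = 56169 (n = (223 + (7 + 7))² = (223 + 14)² = 237² = 56169)
(Z(-358/(-264)) + n)/(-439081 + 191696) = (482 + 56169)/(-439081 + 191696) = 56651/(-247385) = 56651*(-1/247385) = -56651/247385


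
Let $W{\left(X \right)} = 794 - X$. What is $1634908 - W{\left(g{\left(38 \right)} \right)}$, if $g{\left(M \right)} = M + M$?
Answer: $1634190$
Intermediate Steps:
$g{\left(M \right)} = 2 M$
$1634908 - W{\left(g{\left(38 \right)} \right)} = 1634908 - \left(794 - 2 \cdot 38\right) = 1634908 - \left(794 - 76\right) = 1634908 - 718 = 1634190$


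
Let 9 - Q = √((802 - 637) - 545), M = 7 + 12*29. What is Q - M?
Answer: -346 - 2*I*√95 ≈ -346.0 - 19.494*I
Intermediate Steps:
M = 355 (M = 7 + 348 = 355)
Q = 9 - 2*I*√95 (Q = 9 - √((802 - 637) - 545) = 9 - √(165 - 545) = 9 - √(-380) = 9 - 2*I*√95 ≈ 9.0 - 19.494*I)
Q - M = (9 - 2*I*√95) - 1*355 = (9 - 2*I*√95) - 355 = -346 - 2*I*√95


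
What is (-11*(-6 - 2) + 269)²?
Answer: 127449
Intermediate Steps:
(-11*(-6 - 2) + 269)² = (-11*(-8) + 269)² = (88 + 269)² = 357² = 127449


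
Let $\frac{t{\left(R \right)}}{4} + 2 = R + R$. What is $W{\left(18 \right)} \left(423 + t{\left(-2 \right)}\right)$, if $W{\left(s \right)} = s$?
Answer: $7182$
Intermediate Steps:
$t{\left(R \right)} = -8 + 8 R$ ($t{\left(R \right)} = -8 + 4 \left(R + R\right) = -8 + 4 \cdot 2 R = -8 + 8 R$)
$W{\left(18 \right)} \left(423 + t{\left(-2 \right)}\right) = 18 \left(423 + \left(-8 + 8 \left(-2\right)\right)\right) = 18 \left(423 - 24\right) = 18 \cdot 399 = 7182$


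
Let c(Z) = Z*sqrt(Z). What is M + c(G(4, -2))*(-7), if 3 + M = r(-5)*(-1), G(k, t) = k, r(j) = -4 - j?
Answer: -60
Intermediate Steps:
c(Z) = Z**(3/2)
M = -4 (M = -3 + (-4 - 1*(-5))*(-1) = -3 + (-4 + 5)*(-1) = -3 + 1*(-1) = -3 - 1 = -4)
M + c(G(4, -2))*(-7) = -4 + 4**(3/2)*(-7) = -4 + 8*(-7) = -4 - 56 = -60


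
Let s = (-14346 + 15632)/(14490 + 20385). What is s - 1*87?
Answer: -3032839/34875 ≈ -86.963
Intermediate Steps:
s = 1286/34875 ≈ 0.036875
s - 1*87 = 1286/34875 - 1*87 = 1286/34875 - 87 = -3032839/34875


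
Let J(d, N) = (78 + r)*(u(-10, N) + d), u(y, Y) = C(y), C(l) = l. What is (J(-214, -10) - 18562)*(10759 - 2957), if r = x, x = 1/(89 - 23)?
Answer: -9278403668/33 ≈ -2.8116e+8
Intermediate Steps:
u(y, Y) = y
x = 1/66 ≈ 0.015152
r = 1/66 ≈ 0.015152
J(d, N) = -25745/33 + 5149*d/66 (J(d, N) = (78 + 1/66)*(-10 + d) = 5149*(-10 + d)/66 = -25745/33 + 5149*d/66)
(J(-214, -10) - 18562)*(10759 - 2957) = ((-25745/33 + (5149/66)*(-214)) - 18562)*(10759 - 2957) = ((-25745/33 - 550943/33) - 18562)*7802 = (-576688/33 - 18562)*7802 = -1189234/33*7802 = -9278403668/33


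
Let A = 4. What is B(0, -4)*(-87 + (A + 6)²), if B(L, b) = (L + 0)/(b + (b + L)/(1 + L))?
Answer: 0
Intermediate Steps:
B(L, b) = L/(b + (L + b)/(1 + L))
B(0, -4)*(-87 + (A + 6)²) = (0*(1 + 0)/(0 + 2*(-4) + 0*(-4)))*(-87 + (4 + 6)²) = (0*1/(0 - 8 + 0))*(-87 + 10²) = (0*1/(-8))*(-87 + 100) = (0*(-⅛)*1)*13 = 0*13 = 0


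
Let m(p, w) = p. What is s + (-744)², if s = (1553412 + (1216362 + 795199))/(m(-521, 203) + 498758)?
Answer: 275795681005/498237 ≈ 5.5354e+5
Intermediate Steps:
s = 3564973/498237 (s = (1553412 + (1216362 + 795199))/(-521 + 498758) = (1553412 + 2011561)/498237 = 3564973*(1/498237) = 3564973/498237 ≈ 7.1552)
s + (-744)² = 3564973/498237 + (-744)² = 3564973/498237 + 553536 = 275795681005/498237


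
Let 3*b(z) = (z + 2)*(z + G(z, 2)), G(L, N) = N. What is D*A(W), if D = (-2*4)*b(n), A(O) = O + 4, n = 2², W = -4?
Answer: 0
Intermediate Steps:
n = 4
A(O) = 4 + O
b(z) = (2 + z)²/3 (b(z) = ((z + 2)*(z + 2))/3 = ((2 + z)*(2 + z))/3 = (2 + z)²/3)
D = -96 (D = (-2*4)*(4/3 + (⅓)*4² + (4/3)*4) = -8*(4/3 + (⅓)*16 + 16/3) = -8*(4/3 + 16/3 + 16/3) = -8*12 = -96)
D*A(W) = -96*(4 - 4) = -96*0 = 0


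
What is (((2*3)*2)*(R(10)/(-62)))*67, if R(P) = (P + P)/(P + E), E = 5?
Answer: -536/31 ≈ -17.290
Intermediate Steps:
R(P) = 2*P/(5 + P) (R(P) = (P + P)/(P + 5) = (2*P)/(5 + P) = 2*P/(5 + P))
(((2*3)*2)*(R(10)/(-62)))*67 = (((2*3)*2)*((2*10/(5 + 10))/(-62)))*67 = ((6*2)*((2*10/15)*(-1/62)))*67 = (12*((2*10*(1/15))*(-1/62)))*67 = (12*((4/3)*(-1/62)))*67 = (12*(-2/93))*67 = -8/31*67 = -536/31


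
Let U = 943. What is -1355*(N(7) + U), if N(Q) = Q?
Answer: -1287250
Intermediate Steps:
-1355*(N(7) + U) = -1355*(7 + 943) = -1355*950 = -1287250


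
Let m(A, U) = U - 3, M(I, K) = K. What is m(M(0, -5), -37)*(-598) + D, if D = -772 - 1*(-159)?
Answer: 23307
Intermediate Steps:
D = -613 (D = -772 + 159 = -613)
m(A, U) = -3 + U
m(M(0, -5), -37)*(-598) + D = (-3 - 37)*(-598) - 613 = -40*(-598) - 613 = 23920 - 613 = 23307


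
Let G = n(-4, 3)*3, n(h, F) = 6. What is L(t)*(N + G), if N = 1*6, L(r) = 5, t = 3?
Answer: 120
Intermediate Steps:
N = 6
G = 18 (G = 6*3 = 18)
L(t)*(N + G) = 5*(6 + 18) = 5*24 = 120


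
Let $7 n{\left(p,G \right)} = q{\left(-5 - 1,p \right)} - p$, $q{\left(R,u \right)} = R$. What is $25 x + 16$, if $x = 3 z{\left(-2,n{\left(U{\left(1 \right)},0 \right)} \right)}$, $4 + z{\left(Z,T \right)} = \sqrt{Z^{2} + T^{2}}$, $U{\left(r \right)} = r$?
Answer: $-284 + 75 \sqrt{5} \approx -116.29$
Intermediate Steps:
$n{\left(p,G \right)} = - \frac{6}{7} - \frac{p}{7}$ ($n{\left(p,G \right)} = \frac{\left(-5 - 1\right) - p}{7} = \frac{-6 - p}{7} = - \frac{6}{7} - \frac{p}{7}$)
$z{\left(Z,T \right)} = -4 + \sqrt{T^{2} + Z^{2}}$ ($z{\left(Z,T \right)} = -4 + \sqrt{Z^{2} + T^{2}} = -4 + \sqrt{T^{2} + Z^{2}}$)
$x = -12 + 3 \sqrt{5}$ ($x = 3 \left(-4 + \sqrt{\left(- \frac{6}{7} - \frac{1}{7}\right)^{2} + \left(-2\right)^{2}}\right) = 3 \left(-4 + \sqrt{\left(- \frac{6}{7} - \frac{1}{7}\right)^{2} + 4}\right) = 3 \left(-4 + \sqrt{\left(-1\right)^{2} + 4}\right) = 3 \left(-4 + \sqrt{1 + 4}\right) = 3 \left(-4 + \sqrt{5}\right) = -12 + 3 \sqrt{5} \approx -5.2918$)
$25 x + 16 = 25 \left(-12 + 3 \sqrt{5}\right) + 16 = \left(-300 + 75 \sqrt{5}\right) + 16 = -284 + 75 \sqrt{5}$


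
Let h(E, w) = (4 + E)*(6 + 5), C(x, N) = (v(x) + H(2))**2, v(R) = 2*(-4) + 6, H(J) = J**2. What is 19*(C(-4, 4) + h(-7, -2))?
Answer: -551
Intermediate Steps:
v(R) = -2 (v(R) = -8 + 6 = -2)
C(x, N) = 4 (C(x, N) = (-2 + 2**2)**2 = (-2 + 4)**2 = 2**2 = 4)
h(E, w) = 44 + 11*E (h(E, w) = (4 + E)*11 = 44 + 11*E)
19*(C(-4, 4) + h(-7, -2)) = 19*(4 + (44 + 11*(-7))) = 19*(4 + (44 - 77)) = 19*(4 - 33) = 19*(-29) = -551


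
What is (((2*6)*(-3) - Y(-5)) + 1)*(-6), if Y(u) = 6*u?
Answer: 30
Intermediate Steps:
(((2*6)*(-3) - Y(-5)) + 1)*(-6) = (((2*6)*(-3) - 6*(-5)) + 1)*(-6) = ((12*(-3) - 1*(-30)) + 1)*(-6) = ((-36 + 30) + 1)*(-6) = (-6 + 1)*(-6) = -5*(-6) = 30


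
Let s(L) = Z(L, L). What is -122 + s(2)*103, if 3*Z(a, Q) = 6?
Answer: 84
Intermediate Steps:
Z(a, Q) = 2 (Z(a, Q) = (⅓)*6 = 2)
s(L) = 2
-122 + s(2)*103 = -122 + 2*103 = -122 + 206 = 84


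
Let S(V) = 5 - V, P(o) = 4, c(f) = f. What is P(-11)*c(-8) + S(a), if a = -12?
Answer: -15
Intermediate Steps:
P(-11)*c(-8) + S(a) = 4*(-8) + (5 - 1*(-12)) = -32 + (5 + 12) = -32 + 17 = -15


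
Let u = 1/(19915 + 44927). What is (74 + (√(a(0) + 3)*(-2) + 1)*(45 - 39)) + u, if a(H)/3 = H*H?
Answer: 5187361/64842 - 12*√3 ≈ 59.215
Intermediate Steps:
a(H) = 3*H² (a(H) = 3*(H*H) = 3*H²)
u = 1/64842 ≈ 1.5422e-5
(74 + (√(a(0) + 3)*(-2) + 1)*(45 - 39)) + u = (74 + (√(3*0² + 3)*(-2) + 1)*(45 - 39)) + 1/64842 = (74 + (√(3*0 + 3)*(-2) + 1)*6) + 1/64842 = (74 + (√(0 + 3)*(-2) + 1)*6) + 1/64842 = (74 + (√3*(-2) + 1)*6) + 1/64842 = (74 + (-2*√3 + 1)*6) + 1/64842 = (74 + (1 - 2*√3)*6) + 1/64842 = (74 + (6 - 12*√3)) + 1/64842 = (80 - 12*√3) + 1/64842 = 5187361/64842 - 12*√3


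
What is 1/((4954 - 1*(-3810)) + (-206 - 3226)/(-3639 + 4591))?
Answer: 119/1042487 ≈ 0.00011415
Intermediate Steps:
1/((4954 - 1*(-3810)) + (-206 - 3226)/(-3639 + 4591)) = 1/((4954 + 3810) - 3432/952) = 1/(8764 - 3432*1/952) = 1/(8764 - 429/119) = 1/(1042487/119) = 119/1042487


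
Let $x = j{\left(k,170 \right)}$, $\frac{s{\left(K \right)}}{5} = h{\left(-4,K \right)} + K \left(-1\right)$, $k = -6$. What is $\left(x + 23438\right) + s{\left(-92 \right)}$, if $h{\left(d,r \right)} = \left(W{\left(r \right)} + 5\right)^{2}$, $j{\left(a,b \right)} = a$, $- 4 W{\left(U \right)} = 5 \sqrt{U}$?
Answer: $\frac{93193}{4} - 125 i \sqrt{23} \approx 23298.0 - 599.48 i$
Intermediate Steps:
$W{\left(U \right)} = - \frac{5 \sqrt{U}}{4}$
$h{\left(d,r \right)} = \left(5 - \frac{5 \sqrt{r}}{4}\right)^{2}$ ($h{\left(d,r \right)} = \left(- \frac{5 \sqrt{r}}{4} + 5\right)^{2} = \left(5 - \frac{5 \sqrt{r}}{4}\right)^{2}$)
$s{\left(K \right)} = - 5 K + \frac{125 \left(-4 + \sqrt{K}\right)^{2}}{16}$ ($s{\left(K \right)} = 5 \left(\frac{25 \left(-4 + \sqrt{K}\right)^{2}}{16} + K \left(-1\right)\right) = 5 \left(\frac{25 \left(-4 + \sqrt{K}\right)^{2}}{16} - K\right) = 5 \left(- K + \frac{25 \left(-4 + \sqrt{K}\right)^{2}}{16}\right) = - 5 K + \frac{125 \left(-4 + \sqrt{K}\right)^{2}}{16}$)
$x = -6$
$\left(x + 23438\right) + s{\left(-92 \right)} = \left(-6 + 23438\right) + \left(125 - \frac{125 \sqrt{-92}}{2} + \frac{45}{16} \left(-92\right)\right) = 23432 - \left(\frac{535}{4} + \frac{125}{2} \cdot 2 i \sqrt{23}\right) = 23432 - \left(\frac{535}{4} + 125 i \sqrt{23}\right) = \frac{93193}{4} - 125 i \sqrt{23}$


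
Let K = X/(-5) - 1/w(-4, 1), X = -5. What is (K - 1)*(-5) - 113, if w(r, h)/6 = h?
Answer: -673/6 ≈ -112.17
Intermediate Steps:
w(r, h) = 6*h
K = ⅚ (K = -5/(-5) - 1/(6*1) = -5*(-⅕) - 1/6 = 1 - 1*⅙ = 1 - ⅙ = ⅚ ≈ 0.83333)
(K - 1)*(-5) - 113 = (⅚ - 1)*(-5) - 113 = -⅙*(-5) - 113 = ⅚ - 113 = -673/6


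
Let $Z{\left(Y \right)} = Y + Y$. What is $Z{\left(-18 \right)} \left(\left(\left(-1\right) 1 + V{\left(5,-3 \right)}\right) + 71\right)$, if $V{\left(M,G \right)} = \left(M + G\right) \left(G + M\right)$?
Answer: $-2664$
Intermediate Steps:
$Z{\left(Y \right)} = 2 Y$
$V{\left(M,G \right)} = \left(G + M\right)^{2}$ ($V{\left(M,G \right)} = \left(G + M\right) \left(G + M\right) = \left(G + M\right)^{2}$)
$Z{\left(-18 \right)} \left(\left(\left(-1\right) 1 + V{\left(5,-3 \right)}\right) + 71\right) = 2 \left(-18\right) \left(\left(\left(-1\right) 1 + \left(-3 + 5\right)^{2}\right) + 71\right) = - 36 \left(\left(-1 + 2^{2}\right) + 71\right) = - 36 \left(\left(-1 + 4\right) + 71\right) = - 36 \left(3 + 71\right) = \left(-36\right) 74 = -2664$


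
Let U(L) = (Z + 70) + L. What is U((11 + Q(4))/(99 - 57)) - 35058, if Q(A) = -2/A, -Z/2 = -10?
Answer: -139871/4 ≈ -34968.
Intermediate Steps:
Z = 20 (Z = -2*(-10) = 20)
U(L) = 90 + L (U(L) = (20 + 70) + L = 90 + L)
U((11 + Q(4))/(99 - 57)) - 35058 = (90 + (11 - 2/4)/(99 - 57)) - 35058 = (90 + (11 - 2*¼)/42) - 35058 = (90 + (11 - ½)*(1/42)) - 35058 = (90 + (21/2)*(1/42)) - 35058 = (90 + ¼) - 35058 = 361/4 - 35058 = -139871/4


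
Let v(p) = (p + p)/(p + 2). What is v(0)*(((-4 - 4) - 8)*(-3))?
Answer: 0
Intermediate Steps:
v(p) = 2*p/(2 + p) (v(p) = (2*p)/(2 + p) = 2*p/(2 + p))
v(0)*(((-4 - 4) - 8)*(-3)) = (2*0/(2 + 0))*(((-4 - 4) - 8)*(-3)) = (2*0/2)*((-8 - 8)*(-3)) = (2*0*(½))*(-16*(-3)) = 0*48 = 0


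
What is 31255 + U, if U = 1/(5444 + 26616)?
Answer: 1002035301/32060 ≈ 31255.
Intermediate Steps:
U = 1/32060 ≈ 3.1192e-5
31255 + U = 31255 + 1/32060 = 1002035301/32060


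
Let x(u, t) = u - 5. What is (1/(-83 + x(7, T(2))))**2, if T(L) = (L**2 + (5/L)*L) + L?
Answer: 1/6561 ≈ 0.00015242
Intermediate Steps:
T(L) = 5 + L + L**2 (T(L) = (L**2 + 5) + L = (5 + L**2) + L = 5 + L + L**2)
x(u, t) = -5 + u
(1/(-83 + x(7, T(2))))**2 = (1/(-83 + (-5 + 7)))**2 = (1/(-83 + 2))**2 = (1/(-81))**2 = (-1/81)**2 = 1/6561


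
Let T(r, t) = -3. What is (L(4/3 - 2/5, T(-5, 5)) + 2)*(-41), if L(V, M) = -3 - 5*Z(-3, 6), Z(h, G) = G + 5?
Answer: 2296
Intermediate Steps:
Z(h, G) = 5 + G
L(V, M) = -58 (L(V, M) = -3 - 5*(5 + 6) = -3 - 5*11 = -3 - 55 = -58)
(L(4/3 - 2/5, T(-5, 5)) + 2)*(-41) = (-58 + 2)*(-41) = -56*(-41) = 2296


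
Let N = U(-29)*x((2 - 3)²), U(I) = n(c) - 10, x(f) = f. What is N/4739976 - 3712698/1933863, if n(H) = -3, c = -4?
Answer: -5866041518489/3055488069096 ≈ -1.9198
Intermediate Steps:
U(I) = -13 (U(I) = -3 - 10 = -13)
N = -13 (N = -13*(2 - 3)² = -13*(-1)² = -13*1 = -13)
N/4739976 - 3712698/1933863 = -13/4739976 - 3712698/1933863 = -13*1/4739976 - 3712698*1/1933863 = -13/4739976 - 1237566/644621 = -5866041518489/3055488069096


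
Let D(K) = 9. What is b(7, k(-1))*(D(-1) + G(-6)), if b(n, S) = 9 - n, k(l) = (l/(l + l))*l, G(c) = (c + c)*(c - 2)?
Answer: 210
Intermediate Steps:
G(c) = 2*c*(-2 + c) (G(c) = (2*c)*(-2 + c) = 2*c*(-2 + c))
k(l) = l/2 (k(l) = (l/((2*l)))*l = (l*(1/(2*l)))*l = l/2)
b(7, k(-1))*(D(-1) + G(-6)) = (9 - 1*7)*(9 + 2*(-6)*(-2 - 6)) = (9 - 7)*(9 + 2*(-6)*(-8)) = 2*(9 + 96) = 2*105 = 210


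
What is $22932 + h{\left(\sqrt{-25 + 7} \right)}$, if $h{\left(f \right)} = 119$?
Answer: $23051$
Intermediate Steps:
$22932 + h{\left(\sqrt{-25 + 7} \right)} = 22932 + 119 = 23051$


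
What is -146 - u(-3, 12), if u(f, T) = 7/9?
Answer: -1321/9 ≈ -146.78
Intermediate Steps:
u(f, T) = 7/9 (u(f, T) = 7*(⅑) = 7/9)
-146 - u(-3, 12) = -146 - 1*7/9 = -146 - 7/9 = -1321/9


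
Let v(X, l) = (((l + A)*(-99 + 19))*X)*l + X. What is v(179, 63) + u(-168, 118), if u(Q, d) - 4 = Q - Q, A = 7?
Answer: -63151017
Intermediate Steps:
u(Q, d) = 4 (u(Q, d) = 4 + (Q - Q) = 4 + 0 = 4)
v(X, l) = X + X*l*(-560 - 80*l) (v(X, l) = (((l + 7)*(-99 + 19))*X)*l + X = (((7 + l)*(-80))*X)*l + X = ((-560 - 80*l)*X)*l + X = (X*(-560 - 80*l))*l + X = X*l*(-560 - 80*l) + X = X + X*l*(-560 - 80*l))
v(179, 63) + u(-168, 118) = 179*(1 - 560*63 - 80*63²) + 4 = 179*(1 - 35280 - 80*3969) + 4 = 179*(1 - 35280 - 317520) + 4 = 179*(-352799) + 4 = -63151021 + 4 = -63151017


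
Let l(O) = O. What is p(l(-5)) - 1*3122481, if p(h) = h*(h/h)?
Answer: -3122486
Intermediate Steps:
p(h) = h (p(h) = h*1 = h)
p(l(-5)) - 1*3122481 = -5 - 1*3122481 = -5 - 3122481 = -3122486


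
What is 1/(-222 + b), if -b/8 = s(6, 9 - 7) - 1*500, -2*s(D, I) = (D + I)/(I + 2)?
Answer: 1/3786 ≈ 0.00026413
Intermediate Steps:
s(D, I) = -(D + I)/(2*(2 + I)) (s(D, I) = -(D + I)/(2*(I + 2)) = -(D + I)/(2*(2 + I)))
b = 4008 (b = -8*((-1*6 - (9 - 7))/(2*(2 + (9 - 7))) - 1*500) = -8*((-6 - 1*2)/(2*(2 + 2)) - 500) = -8*((½)*(-6 - 2)/4 - 500) = -8*((½)*(¼)*(-8) - 500) = -8*(-1 - 500) = -8*(-501) = 4008)
1/(-222 + b) = 1/(-222 + 4008) = 1/3786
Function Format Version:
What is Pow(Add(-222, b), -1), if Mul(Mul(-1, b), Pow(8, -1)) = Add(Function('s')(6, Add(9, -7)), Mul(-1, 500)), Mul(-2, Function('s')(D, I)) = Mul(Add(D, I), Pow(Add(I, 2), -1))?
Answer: Rational(1, 3786) ≈ 0.00026413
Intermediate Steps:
Function('s')(D, I) = Mul(Rational(-1, 2), Pow(Add(2, I), -1), Add(D, I)) (Function('s')(D, I) = Mul(Rational(-1, 2), Mul(Add(D, I), Pow(Add(I, 2), -1))) = Mul(Rational(-1, 2), Mul(Add(D, I), Pow(Add(2, I), -1))) = Mul(Rational(-1, 2), Mul(Pow(Add(2, I), -1), Add(D, I))) = Mul(Rational(-1, 2), Pow(Add(2, I), -1), Add(D, I)))
b = 4008 (b = Mul(-8, Add(Mul(Rational(1, 2), Pow(Add(2, Add(9, -7)), -1), Add(Mul(-1, 6), Mul(-1, Add(9, -7)))), Mul(-1, 500))) = Mul(-8, Add(Mul(Rational(1, 2), Pow(Add(2, 2), -1), Add(-6, Mul(-1, 2))), -500)) = Mul(-8, Add(Mul(Rational(1, 2), Pow(4, -1), Add(-6, -2)), -500)) = Mul(-8, Add(Mul(Rational(1, 2), Rational(1, 4), -8), -500)) = Mul(-8, Add(-1, -500)) = Mul(-8, -501) = 4008)
Pow(Add(-222, b), -1) = Pow(Add(-222, 4008), -1) = Pow(3786, -1) = Rational(1, 3786)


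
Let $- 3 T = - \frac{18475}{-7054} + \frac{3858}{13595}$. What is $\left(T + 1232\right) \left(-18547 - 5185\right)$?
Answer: $- \frac{4202519546737918}{143848695} \approx -2.9215 \cdot 10^{7}$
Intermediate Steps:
$T = - \frac{278381957}{287697390}$ ($T = - \frac{- \frac{18475}{-7054} + \frac{3858}{13595}}{3} = - \frac{\left(-18475\right) \left(- \frac{1}{7054}\right) + 3858 \cdot \frac{1}{13595}}{3} = - \frac{\frac{18475}{7054} + \frac{3858}{13595}}{3} = \left(- \frac{1}{3}\right) \frac{278381957}{95899130} = - \frac{278381957}{287697390} \approx -0.96762$)
$\left(T + 1232\right) \left(-18547 - 5185\right) = \left(- \frac{278381957}{287697390} + 1232\right) \left(-18547 - 5185\right) = \frac{354164802523}{287697390} \left(-23732\right) = - \frac{4202519546737918}{143848695}$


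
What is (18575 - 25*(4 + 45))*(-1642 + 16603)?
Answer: 259573350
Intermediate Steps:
(18575 - 25*(4 + 45))*(-1642 + 16603) = (18575 - 25*49)*14961 = (18575 - 1225)*14961 = 17350*14961 = 259573350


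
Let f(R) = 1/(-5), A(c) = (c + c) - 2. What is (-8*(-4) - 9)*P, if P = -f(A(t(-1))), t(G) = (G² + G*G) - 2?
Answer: 23/5 ≈ 4.6000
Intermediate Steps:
t(G) = -2 + 2*G² (t(G) = (G² + G²) - 2 = 2*G² - 2 = -2 + 2*G²)
A(c) = -2 + 2*c (A(c) = 2*c - 2 = -2 + 2*c)
f(R) = -⅕
P = ⅕ (P = -1*(-⅕) = ⅕ ≈ 0.20000)
(-8*(-4) - 9)*P = (-8*(-4) - 9)*(⅕) = (32 - 9)*(⅕) = 23*(⅕) = 23/5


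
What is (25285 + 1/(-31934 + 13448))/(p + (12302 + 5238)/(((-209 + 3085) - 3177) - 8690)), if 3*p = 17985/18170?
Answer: -10739875081293/688481963 ≈ -15599.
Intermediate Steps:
p = 1199/3634 (p = (17985/18170)/3 = (17985*(1/18170))/3 = (⅓)*(3597/3634) = 1199/3634 ≈ 0.32994)
(25285 + 1/(-31934 + 13448))/(p + (12302 + 5238)/(((-209 + 3085) - 3177) - 8690)) = (25285 + 1/(-31934 + 13448))/(1199/3634 + (12302 + 5238)/(((-209 + 3085) - 3177) - 8690)) = (25285 + 1/(-18486))/(1199/3634 + 17540/((2876 - 3177) - 8690)) = (25285 - 1/18486)/(1199/3634 + 17540/(-301 - 8690)) = 467418509/(18486*(1199/3634 + 17540/(-8991))) = 467418509/(18486*(1199/3634 + 17540*(-1/8991))) = 467418509/(18486*(1199/3634 - 17540/8991)) = 467418509/(18486*(-52960151/32673294)) = (467418509/18486)*(-32673294/52960151) = -10739875081293/688481963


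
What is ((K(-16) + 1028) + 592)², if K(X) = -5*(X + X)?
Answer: 3168400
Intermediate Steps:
K(X) = -10*X
((K(-16) + 1028) + 592)² = ((-10*(-16) + 1028) + 592)² = ((160 + 1028) + 592)² = (1188 + 592)² = 1780² = 3168400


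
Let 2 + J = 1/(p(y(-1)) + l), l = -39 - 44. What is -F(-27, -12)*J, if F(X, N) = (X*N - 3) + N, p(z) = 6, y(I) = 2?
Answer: 47895/77 ≈ 622.01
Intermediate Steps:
l = -83
J = -155/77 (J = -2 + 1/(6 - 83) = -2 + 1/(-77) = -2 - 1/77 = -155/77 ≈ -2.0130)
F(X, N) = -3 + N + N*X (F(X, N) = (N*X - 3) + N = (-3 + N*X) + N = -3 + N + N*X)
-F(-27, -12)*J = -(-3 - 12 - 12*(-27))*(-155)/77 = -(-3 - 12 + 324)*(-155)/77 = -309*(-155)/77 = -1*(-47895/77) = 47895/77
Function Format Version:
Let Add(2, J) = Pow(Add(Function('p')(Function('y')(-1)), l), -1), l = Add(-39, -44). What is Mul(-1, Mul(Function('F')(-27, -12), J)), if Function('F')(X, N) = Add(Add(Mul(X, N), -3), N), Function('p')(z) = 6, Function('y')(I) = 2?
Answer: Rational(47895, 77) ≈ 622.01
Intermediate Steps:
l = -83
J = Rational(-155, 77) (J = Add(-2, Pow(Add(6, -83), -1)) = Add(-2, Pow(-77, -1)) = Add(-2, Rational(-1, 77)) = Rational(-155, 77) ≈ -2.0130)
Function('F')(X, N) = Add(-3, N, Mul(N, X)) (Function('F')(X, N) = Add(Add(Mul(N, X), -3), N) = Add(Add(-3, Mul(N, X)), N) = Add(-3, N, Mul(N, X)))
Mul(-1, Mul(Function('F')(-27, -12), J)) = Mul(-1, Mul(Add(-3, -12, Mul(-12, -27)), Rational(-155, 77))) = Mul(-1, Mul(Add(-3, -12, 324), Rational(-155, 77))) = Mul(-1, Mul(309, Rational(-155, 77))) = Mul(-1, Rational(-47895, 77)) = Rational(47895, 77)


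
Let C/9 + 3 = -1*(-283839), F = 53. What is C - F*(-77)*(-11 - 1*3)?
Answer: 2497390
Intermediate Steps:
C = 2554524 (C = -27 + 9*(-1*(-283839)) = -27 + 9*283839 = -27 + 2554551 = 2554524)
C - F*(-77)*(-11 - 1*3) = 2554524 - 53*(-77)*(-11 - 1*3) = 2554524 - (-4081)*(-11 - 3) = 2554524 - (-4081)*(-14) = 2554524 - 1*57134 = 2554524 - 57134 = 2497390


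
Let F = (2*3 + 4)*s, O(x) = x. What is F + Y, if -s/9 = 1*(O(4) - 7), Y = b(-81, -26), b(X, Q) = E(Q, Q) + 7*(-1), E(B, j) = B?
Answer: 237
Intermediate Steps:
b(X, Q) = -7 + Q (b(X, Q) = Q + 7*(-1) = Q - 7 = -7 + Q)
Y = -33 (Y = -7 - 26 = -33)
s = 27 (s = -9*(4 - 7) = -9*(-3) = 27)
F = 270 (F = (2*3 + 4)*27 = (6 + 4)*27 = 10*27 = 270)
F + Y = 270 - 33 = 237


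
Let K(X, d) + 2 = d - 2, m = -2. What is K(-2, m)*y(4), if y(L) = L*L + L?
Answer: -120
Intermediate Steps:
y(L) = L + L² (y(L) = L² + L = L + L²)
K(X, d) = -4 + d (K(X, d) = -2 + (d - 2) = -2 + (-2 + d) = -4 + d)
K(-2, m)*y(4) = (-4 - 2)*(4*(1 + 4)) = -24*5 = -6*20 = -120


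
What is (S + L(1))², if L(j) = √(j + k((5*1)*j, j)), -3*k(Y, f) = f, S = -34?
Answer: (102 - √6)²/9 ≈ 1101.1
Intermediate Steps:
k(Y, f) = -f/3
L(j) = √6*√j/3 (L(j) = √(j - j/3) = √(2*j/3) = √6*√j/3)
(S + L(1))² = (-34 + √6*√1/3)² = (-34 + (⅓)*√6*1)² = (-34 + √6/3)²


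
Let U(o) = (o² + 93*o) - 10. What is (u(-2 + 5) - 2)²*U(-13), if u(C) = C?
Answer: -1050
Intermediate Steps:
U(o) = -10 + o² + 93*o
(u(-2 + 5) - 2)²*U(-13) = ((-2 + 5) - 2)²*(-10 + (-13)² + 93*(-13)) = (3 - 2)²*(-10 + 169 - 1209) = 1²*(-1050) = 1*(-1050) = -1050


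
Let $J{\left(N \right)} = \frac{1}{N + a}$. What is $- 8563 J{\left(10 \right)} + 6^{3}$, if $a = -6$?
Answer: $- \frac{7699}{4} \approx -1924.8$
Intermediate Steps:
$J{\left(N \right)} = \frac{1}{-6 + N}$ ($J{\left(N \right)} = \frac{1}{N - 6} = \frac{1}{-6 + N}$)
$- 8563 J{\left(10 \right)} + 6^{3} = - \frac{8563}{-6 + 10} + 6^{3} = - \frac{8563}{4} + 216 = - \frac{7699}{4}$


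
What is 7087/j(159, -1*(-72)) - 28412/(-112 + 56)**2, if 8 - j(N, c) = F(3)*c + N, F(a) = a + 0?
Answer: -8163009/287728 ≈ -28.371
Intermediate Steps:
F(a) = a
j(N, c) = 8 - N - 3*c (j(N, c) = 8 - (3*c + N) = 8 - (N + 3*c) = 8 + (-N - 3*c) = 8 - N - 3*c)
7087/j(159, -1*(-72)) - 28412/(-112 + 56)**2 = 7087/(8 - 1*159 - (-3)*(-72)) - 28412/(-112 + 56)**2 = 7087/(8 - 159 - 3*72) - 28412/((-56)**2) = 7087/(8 - 159 - 216) - 28412/3136 = 7087/(-367) - 28412*1/3136 = 7087*(-1/367) - 7103/784 = -7087/367 - 7103/784 = -8163009/287728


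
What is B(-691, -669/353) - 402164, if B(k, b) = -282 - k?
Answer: -401755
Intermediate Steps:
B(-691, -669/353) - 402164 = (-282 - 1*(-691)) - 402164 = (-282 + 691) - 402164 = 409 - 402164 = -401755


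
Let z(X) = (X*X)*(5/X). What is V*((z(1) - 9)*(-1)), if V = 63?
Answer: 252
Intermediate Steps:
z(X) = 5*X (z(X) = X²*(5/X) = 5*X)
V*((z(1) - 9)*(-1)) = 63*((5*1 - 9)*(-1)) = 63*((5 - 9)*(-1)) = 63*(-4*(-1)) = 63*4 = 252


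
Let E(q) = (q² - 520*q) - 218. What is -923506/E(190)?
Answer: 461753/31459 ≈ 14.678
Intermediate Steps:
E(q) = -218 + q² - 520*q
-923506/E(190) = -923506/(-218 + 190² - 520*190) = -923506/(-218 + 36100 - 98800) = -923506/(-62918) = -923506*(-1/62918) = 461753/31459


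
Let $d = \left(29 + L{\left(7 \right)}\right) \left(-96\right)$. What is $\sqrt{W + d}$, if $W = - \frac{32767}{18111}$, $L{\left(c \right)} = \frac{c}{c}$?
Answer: $\frac{i \sqrt{945257407617}}{18111} \approx 53.682 i$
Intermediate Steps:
$L{\left(c \right)} = 1$
$d = -2880$ ($d = \left(29 + 1\right) \left(-96\right) = 30 \left(-96\right) = -2880$)
$W = - \frac{32767}{18111}$ ($W = \left(-32767\right) \frac{1}{18111} = - \frac{32767}{18111} \approx -1.8092$)
$\sqrt{W + d} = \sqrt{- \frac{32767}{18111} - 2880} = \sqrt{- \frac{52192447}{18111}} = \frac{i \sqrt{945257407617}}{18111}$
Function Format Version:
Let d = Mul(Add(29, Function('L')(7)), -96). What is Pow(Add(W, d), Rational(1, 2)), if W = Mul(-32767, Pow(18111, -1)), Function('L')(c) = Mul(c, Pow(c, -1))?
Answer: Mul(Rational(1, 18111), I, Pow(945257407617, Rational(1, 2))) ≈ Mul(53.682, I)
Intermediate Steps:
Function('L')(c) = 1
d = -2880 (d = Mul(Add(29, 1), -96) = Mul(30, -96) = -2880)
W = Rational(-32767, 18111) (W = Mul(-32767, Rational(1, 18111)) = Rational(-32767, 18111) ≈ -1.8092)
Pow(Add(W, d), Rational(1, 2)) = Pow(Add(Rational(-32767, 18111), -2880), Rational(1, 2)) = Pow(Rational(-52192447, 18111), Rational(1, 2)) = Mul(Rational(1, 18111), I, Pow(945257407617, Rational(1, 2)))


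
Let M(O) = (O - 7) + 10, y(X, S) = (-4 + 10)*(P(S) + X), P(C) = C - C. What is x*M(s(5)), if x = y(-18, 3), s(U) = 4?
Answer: -756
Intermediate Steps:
P(C) = 0
y(X, S) = 6*X (y(X, S) = (-4 + 10)*(0 + X) = 6*X)
x = -108 (x = 6*(-18) = -108)
M(O) = 3 + O (M(O) = (-7 + O) + 10 = 3 + O)
x*M(s(5)) = -108*(3 + 4) = -108*7 = -756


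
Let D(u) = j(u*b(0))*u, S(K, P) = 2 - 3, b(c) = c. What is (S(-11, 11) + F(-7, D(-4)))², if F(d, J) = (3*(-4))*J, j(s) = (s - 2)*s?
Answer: 1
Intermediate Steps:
S(K, P) = -1
j(s) = s*(-2 + s) (j(s) = (-2 + s)*s = s*(-2 + s))
D(u) = 0 (D(u) = ((u*0)*(-2 + u*0))*u = (0*(-2 + 0))*u = (0*(-2))*u = 0*u = 0)
F(d, J) = -12*J
(S(-11, 11) + F(-7, D(-4)))² = (-1 - 12*0)² = (-1 + 0)² = (-1)² = 1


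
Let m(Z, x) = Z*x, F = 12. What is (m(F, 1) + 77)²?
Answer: 7921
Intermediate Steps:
(m(F, 1) + 77)² = (12*1 + 77)² = (12 + 77)² = 89² = 7921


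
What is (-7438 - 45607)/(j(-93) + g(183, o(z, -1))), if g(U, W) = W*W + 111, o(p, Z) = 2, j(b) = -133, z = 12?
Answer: 53045/18 ≈ 2946.9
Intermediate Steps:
g(U, W) = 111 + W**2 (g(U, W) = W**2 + 111 = 111 + W**2)
(-7438 - 45607)/(j(-93) + g(183, o(z, -1))) = (-7438 - 45607)/(-133 + (111 + 2**2)) = -53045/(-133 + (111 + 4)) = -53045/(-133 + 115) = -53045/(-18) = -53045*(-1/18) = 53045/18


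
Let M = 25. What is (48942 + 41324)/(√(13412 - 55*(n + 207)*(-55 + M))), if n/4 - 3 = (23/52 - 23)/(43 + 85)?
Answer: 722128*√4040845367/310834259 ≈ 147.68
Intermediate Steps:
n = 18795/1664 (n = 12 + 4*((23/52 - 23)/(43 + 85)) = 12 + 4*((23*(1/52) - 23)/128) = 12 + 4*((23/52 - 23)*(1/128)) = 12 + 4*(-1173/52*1/128) = 12 + 4*(-1173/6656) = 12 - 1173/1664 = 18795/1664 ≈ 11.295)
(48942 + 41324)/(√(13412 - 55*(n + 207)*(-55 + M))) = (48942 + 41324)/(√(13412 - 55*(18795/1664 + 207)*(-55 + 25))) = 90266/(√(13412 - 19978365*(-30)/1664)) = 90266/(√(13412 - 55*(-5448645/832))) = 90266/(√(13412 + 299675475/832)) = 90266/(√(310834259/832)) = 90266/((√4040845367/104)) = 90266*(8*√4040845367/310834259) = 722128*√4040845367/310834259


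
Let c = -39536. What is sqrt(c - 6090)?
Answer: I*sqrt(45626) ≈ 213.6*I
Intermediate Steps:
sqrt(c - 6090) = sqrt(-39536 - 6090) = sqrt(-45626) = I*sqrt(45626)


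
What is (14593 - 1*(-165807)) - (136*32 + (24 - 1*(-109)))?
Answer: 175915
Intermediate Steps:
(14593 - 1*(-165807)) - (136*32 + (24 - 1*(-109))) = (14593 + 165807) - (4352 + (24 + 109)) = 180400 - (4352 + 133) = 180400 - 1*4485 = 180400 - 4485 = 175915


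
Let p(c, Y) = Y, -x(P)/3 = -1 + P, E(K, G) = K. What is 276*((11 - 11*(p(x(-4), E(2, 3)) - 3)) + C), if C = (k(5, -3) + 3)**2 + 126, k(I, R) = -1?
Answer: 41952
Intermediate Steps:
x(P) = 3 - 3*P (x(P) = -3*(-1 + P) = 3 - 3*P)
C = 130 (C = (-1 + 3)**2 + 126 = 2**2 + 126 = 4 + 126 = 130)
276*((11 - 11*(p(x(-4), E(2, 3)) - 3)) + C) = 276*((11 - 11*(2 - 3)) + 130) = 276*((11 - 11*(-1)) + 130) = 276*((11 + 11) + 130) = 276*(22 + 130) = 276*152 = 41952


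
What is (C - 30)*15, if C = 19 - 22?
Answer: -495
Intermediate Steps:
C = -3
(C - 30)*15 = (-3 - 30)*15 = -33*15 = -495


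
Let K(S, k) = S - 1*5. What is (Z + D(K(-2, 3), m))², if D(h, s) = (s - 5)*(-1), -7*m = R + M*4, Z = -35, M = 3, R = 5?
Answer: 37249/49 ≈ 760.18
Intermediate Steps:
m = -17/7 (m = -(5 + 3*4)/7 = -(5 + 12)/7 = -⅐*17 = -17/7 ≈ -2.4286)
K(S, k) = -5 + S (K(S, k) = S - 5 = -5 + S)
D(h, s) = 5 - s (D(h, s) = (-5 + s)*(-1) = 5 - s)
(Z + D(K(-2, 3), m))² = (-35 + (5 - 1*(-17/7)))² = (-35 + (5 + 17/7))² = (-35 + 52/7)² = (-193/7)² = 37249/49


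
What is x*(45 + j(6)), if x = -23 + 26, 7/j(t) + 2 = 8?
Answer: 277/2 ≈ 138.50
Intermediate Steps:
j(t) = 7/6 (j(t) = 7/(-2 + 8) = 7/6)
x = 3
x*(45 + j(6)) = 3*(45 + 7/6) = 3*(277/6) = 277/2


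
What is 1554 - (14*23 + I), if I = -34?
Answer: 1266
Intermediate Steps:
1554 - (14*23 + I) = 1554 - (14*23 - 34) = 1554 - (322 - 34) = 1554 - 1*288 = 1554 - 288 = 1266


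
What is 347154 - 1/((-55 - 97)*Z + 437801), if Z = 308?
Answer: 135732006689/390985 ≈ 3.4715e+5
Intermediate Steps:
347154 - 1/((-55 - 97)*Z + 437801) = 347154 - 1/((-55 - 97)*308 + 437801) = 347154 - 1/(-152*308 + 437801) = 347154 - 1/(-46816 + 437801) = 347154 - 1/390985 = 135732006689/390985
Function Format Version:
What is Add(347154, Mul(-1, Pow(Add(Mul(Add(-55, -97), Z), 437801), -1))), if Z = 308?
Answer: Rational(135732006689, 390985) ≈ 3.4715e+5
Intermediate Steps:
Add(347154, Mul(-1, Pow(Add(Mul(Add(-55, -97), Z), 437801), -1))) = Add(347154, Mul(-1, Pow(Add(Mul(Add(-55, -97), 308), 437801), -1))) = Add(347154, Mul(-1, Pow(Add(Mul(-152, 308), 437801), -1))) = Add(347154, Mul(-1, Pow(Add(-46816, 437801), -1))) = Add(347154, Mul(-1, Pow(390985, -1))) = Add(347154, Mul(-1, Rational(1, 390985))) = Add(347154, Rational(-1, 390985)) = Rational(135732006689, 390985)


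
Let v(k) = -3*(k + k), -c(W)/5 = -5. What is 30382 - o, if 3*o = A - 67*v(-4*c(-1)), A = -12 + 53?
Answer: 131305/3 ≈ 43768.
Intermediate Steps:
A = 41
c(W) = 25 (c(W) = -5*(-5) = 25)
v(k) = -6*k
o = -40159/3 (o = (41 - (-402)*(-4*25))/3 = (41 - (-402)*(-100))/3 = (41 - 67*600)/3 = (41 - 40200)/3 = (1/3)*(-40159) = -40159/3 ≈ -13386.)
30382 - o = 30382 - 1*(-40159/3) = 30382 + 40159/3 = 131305/3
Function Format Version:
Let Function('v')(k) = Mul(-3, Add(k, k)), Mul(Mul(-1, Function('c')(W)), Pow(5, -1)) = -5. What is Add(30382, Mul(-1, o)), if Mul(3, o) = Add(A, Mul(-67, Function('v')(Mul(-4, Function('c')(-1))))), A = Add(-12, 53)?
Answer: Rational(131305, 3) ≈ 43768.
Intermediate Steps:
A = 41
Function('c')(W) = 25 (Function('c')(W) = Mul(-5, -5) = 25)
Function('v')(k) = Mul(-6, k) (Function('v')(k) = Mul(-3, Mul(2, k)) = Mul(-6, k))
o = Rational(-40159, 3) (o = Mul(Rational(1, 3), Add(41, Mul(-67, Mul(-6, Mul(-4, 25))))) = Mul(Rational(1, 3), Add(41, Mul(-67, Mul(-6, -100)))) = Mul(Rational(1, 3), Add(41, Mul(-67, 600))) = Mul(Rational(1, 3), Add(41, -40200)) = Mul(Rational(1, 3), -40159) = Rational(-40159, 3) ≈ -13386.)
Add(30382, Mul(-1, o)) = Add(30382, Mul(-1, Rational(-40159, 3))) = Add(30382, Rational(40159, 3)) = Rational(131305, 3)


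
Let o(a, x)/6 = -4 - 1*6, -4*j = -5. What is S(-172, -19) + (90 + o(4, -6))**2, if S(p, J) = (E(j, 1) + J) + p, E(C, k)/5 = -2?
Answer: 699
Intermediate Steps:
j = 5/4 (j = -1/4*(-5) = 5/4 ≈ 1.2500)
E(C, k) = -10 (E(C, k) = 5*(-2) = -10)
o(a, x) = -60 (o(a, x) = 6*(-4 - 1*6) = 6*(-4 - 6) = 6*(-10) = -60)
S(p, J) = -10 + J + p (S(p, J) = (-10 + J) + p = -10 + J + p)
S(-172, -19) + (90 + o(4, -6))**2 = (-10 - 19 - 172) + (90 - 60)**2 = -201 + 30**2 = -201 + 900 = 699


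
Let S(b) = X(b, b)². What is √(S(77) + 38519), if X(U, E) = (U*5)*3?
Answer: 8*√21446 ≈ 1171.6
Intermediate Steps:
X(U, E) = 15*U (X(U, E) = (5*U)*3 = 15*U)
S(b) = 225*b² (S(b) = (15*b)² = 225*b²)
√(S(77) + 38519) = √(225*77² + 38519) = √(225*5929 + 38519) = √(1334025 + 38519) = √1372544 = 8*√21446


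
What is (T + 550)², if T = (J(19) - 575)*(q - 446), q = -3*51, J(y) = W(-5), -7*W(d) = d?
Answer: 5816923948900/49 ≈ 1.1871e+11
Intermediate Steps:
W(d) = -d/7
J(y) = 5/7 (J(y) = -⅐*(-5) = 5/7)
q = -153
T = 2407980/7 (T = (5/7 - 575)*(-153 - 446) = -4020/7*(-599) = 2407980/7 ≈ 3.4400e+5)
(T + 550)² = (2407980/7 + 550)² = (2411830/7)² = 5816923948900/49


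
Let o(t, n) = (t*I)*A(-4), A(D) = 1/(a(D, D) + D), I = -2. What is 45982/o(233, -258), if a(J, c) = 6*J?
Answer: 643748/233 ≈ 2762.9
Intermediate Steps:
A(D) = 1/(7*D) (A(D) = 1/(6*D + D) = 1/(7*D))
o(t, n) = t/14 (o(t, n) = (t*(-2))*((⅐)/(-4)) = (-2*t)*((⅐)*(-¼)) = -2*t*(-1/28) = t/14)
45982/o(233, -258) = 45982/(((1/14)*233)) = 45982/(233/14) = 45982*(14/233) = 643748/233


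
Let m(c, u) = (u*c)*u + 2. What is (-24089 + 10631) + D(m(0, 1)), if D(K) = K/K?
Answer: -13457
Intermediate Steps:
m(c, u) = 2 + c*u**2 (m(c, u) = (c*u)*u + 2 = c*u**2 + 2 = 2 + c*u**2)
D(K) = 1
(-24089 + 10631) + D(m(0, 1)) = (-24089 + 10631) + 1 = -13458 + 1 = -13457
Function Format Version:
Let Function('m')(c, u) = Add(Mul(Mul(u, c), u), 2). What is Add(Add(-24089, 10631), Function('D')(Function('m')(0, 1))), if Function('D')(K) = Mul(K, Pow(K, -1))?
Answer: -13457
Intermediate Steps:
Function('m')(c, u) = Add(2, Mul(c, Pow(u, 2))) (Function('m')(c, u) = Add(Mul(Mul(c, u), u), 2) = Add(Mul(c, Pow(u, 2)), 2) = Add(2, Mul(c, Pow(u, 2))))
Function('D')(K) = 1
Add(Add(-24089, 10631), Function('D')(Function('m')(0, 1))) = Add(Add(-24089, 10631), 1) = Add(-13458, 1) = -13457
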